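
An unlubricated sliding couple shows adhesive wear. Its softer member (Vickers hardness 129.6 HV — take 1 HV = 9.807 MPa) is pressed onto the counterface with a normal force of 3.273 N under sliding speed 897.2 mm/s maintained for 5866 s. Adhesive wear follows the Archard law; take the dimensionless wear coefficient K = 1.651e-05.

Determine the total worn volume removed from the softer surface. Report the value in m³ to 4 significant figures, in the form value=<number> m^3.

value=2.238e-10 m^3

Intermediates are shown rounded, and the computation maintains exact precision; rounded just once, at four significant figures.
Convert: Sliding speed v = 897.2 mm/s = 0.8972 m/s. Path length L = v·t = 0.8972 m/s × 5866 s = 5263 m.
Convert: Hardness H = 129.6 HV × 9.807 MPa/HV = 1271 MPa = 1.271e+09 Pa.
Working in SI base units: W = 3.273 N, H = 1.271e+09 Pa, K = 1.651e-05.
Volume removed: V = K·W·L/H = 1.651e-05 · 3.273 · 5263 / 1.271e+09 = 2.238e-10 m³.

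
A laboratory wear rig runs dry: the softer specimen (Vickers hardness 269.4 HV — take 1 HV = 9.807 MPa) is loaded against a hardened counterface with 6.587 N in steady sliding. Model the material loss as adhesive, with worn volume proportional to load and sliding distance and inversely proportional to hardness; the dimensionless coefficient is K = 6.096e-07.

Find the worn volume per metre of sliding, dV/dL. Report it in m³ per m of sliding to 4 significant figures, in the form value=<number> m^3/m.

value=1.520e-15 m^3/m

Printed values are rounded; all arithmetic holds exact precision — rounded just once: four significant figures.
Convert: Hardness H = 269.4 HV × 9.807 MPa/HV = 2642 MPa = 2.642e+09 Pa.
Restated in SI base units: W = 6.587 N, H = 2.642e+09 Pa, K = 6.096e-07.
The wear rate dV/dL = K·W/H, per unit distance: 6.096e-07 · 6.587 / 2.642e+09 = 1.520e-15 m³/m.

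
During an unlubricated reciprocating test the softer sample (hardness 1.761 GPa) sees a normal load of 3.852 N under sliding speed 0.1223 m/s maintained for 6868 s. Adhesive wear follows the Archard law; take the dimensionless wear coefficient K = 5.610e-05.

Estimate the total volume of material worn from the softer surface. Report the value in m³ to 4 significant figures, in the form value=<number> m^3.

value=1.031e-10 m^3

The algebra carries full float precision; the intermediates appear rounded — a single final rounding to four significant figures.
The distance L = v·t = 0.1223 m/s × 6868 s = 840.0 m.
Hardness H = 1.761 GPa = 1.761e+09 Pa.
Restated in SI base units: W = 3.852 N, H = 1.761e+09 Pa, K = 5.610e-05.
Volume removed: V = K·W·L/H = 5.610e-05 · 3.852 · 840.0 / 1.761e+09 = 1.031e-10 m³.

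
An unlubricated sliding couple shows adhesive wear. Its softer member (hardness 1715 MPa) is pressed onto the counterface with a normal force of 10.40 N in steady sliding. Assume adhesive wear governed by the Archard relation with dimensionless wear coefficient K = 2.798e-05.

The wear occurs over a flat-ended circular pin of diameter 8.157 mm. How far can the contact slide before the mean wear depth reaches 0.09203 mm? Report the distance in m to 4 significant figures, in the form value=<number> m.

All working math carries full precision. Quoted intermediates are rounded — rounded just once: four significant figures.
Convert: Hardness H = 1715 MPa = 1.715e+09 Pa.
Convert: Pin diameter d = 8.157 mm = 0.008157 m. Contact area A = π·d²/4 = π·(0.008157 m)²/4 = 5.226e-05 m².
Convert: Depth limit h_lim = 0.09203 mm = 9.203e-05 m.
As SI base values: W = 10.40 N, H = 1.715e+09 Pa, K = 2.798e-05.
Permissible volume V_lim = h_lim·A = 9.203e-05 · 5.226e-05 = 4.809e-09 m³.
Inverting, life L = V_lim·H/(K·W) = 4.809e-09 · 1.715e+09 / (2.798e-05 · 10.40) = 2.834e+04 m.

value=2.834e+04 m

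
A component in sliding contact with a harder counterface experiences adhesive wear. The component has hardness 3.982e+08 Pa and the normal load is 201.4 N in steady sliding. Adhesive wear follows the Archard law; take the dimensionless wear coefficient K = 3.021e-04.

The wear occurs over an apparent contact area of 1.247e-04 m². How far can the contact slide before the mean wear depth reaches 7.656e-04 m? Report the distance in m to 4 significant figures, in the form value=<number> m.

value=624.8 m

The algebra runs at exact precision; shown intermediates are rounded; a lone final rounding: 4 significant figures.
Working in SI base units: W = 201.4 N, H = 3.982e+08 Pa, K = 3.021e-04.
Volume at the limit: V_lim = h_lim·A = 7.656e-04 · 1.247e-04 = 9.547e-08 m³.
Inverting, life L = V_lim·H/(K·W) = 9.547e-08 · 3.982e+08 / (3.021e-04 · 201.4) = 624.8 m.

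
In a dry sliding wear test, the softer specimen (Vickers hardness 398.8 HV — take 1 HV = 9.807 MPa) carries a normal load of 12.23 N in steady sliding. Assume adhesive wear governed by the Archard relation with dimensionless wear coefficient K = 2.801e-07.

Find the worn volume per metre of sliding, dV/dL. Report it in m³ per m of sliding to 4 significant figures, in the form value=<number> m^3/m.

Intermediates are shown rounded. Every step holds full precision, and rounded once at the end to four significant digits.
Convert: Hardness H = 398.8 HV × 9.807 MPa/HV = 3911 MPa = 3.911e+09 Pa.
In SI base units, W = 12.23 N, H = 3.911e+09 Pa, K = 2.801e-07.
Volumetric rate dV/dL = K·W/H, so: 2.801e-07 · 12.23 / 3.911e+09 = 8.759e-16 m³/m.

value=8.759e-16 m^3/m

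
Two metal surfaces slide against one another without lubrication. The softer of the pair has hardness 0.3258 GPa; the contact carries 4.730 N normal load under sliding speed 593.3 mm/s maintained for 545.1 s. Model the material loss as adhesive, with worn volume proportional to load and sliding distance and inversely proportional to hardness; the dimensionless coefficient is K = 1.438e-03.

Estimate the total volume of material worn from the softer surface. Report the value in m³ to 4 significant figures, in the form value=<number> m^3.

Intermediate values are shown rounded; each operation maintains full float precision, and a lone final rounding to 4 significant digits.
Sliding speed v = 593.3 mm/s = 0.5933 m/s. Sliding distance L = v·t = 0.5933 m/s × 545.1 s = 323.4 m.
Hardness H = 0.3258 GPa = 3.258e+08 Pa.
Collected in SI base units: W = 4.730 N, H = 3.258e+08 Pa, K = 1.438e-03.
Volume removed: V = K·W·L/H = 1.438e-03 · 4.730 · 323.4 / 3.258e+08 = 6.752e-09 m³.

value=6.752e-09 m^3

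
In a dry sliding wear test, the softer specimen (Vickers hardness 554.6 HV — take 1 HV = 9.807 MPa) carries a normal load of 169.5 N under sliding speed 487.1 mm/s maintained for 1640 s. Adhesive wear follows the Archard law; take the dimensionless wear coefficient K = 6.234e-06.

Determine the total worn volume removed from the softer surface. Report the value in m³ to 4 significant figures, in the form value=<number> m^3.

value=1.552e-10 m^3

Intermediate values are shown rounded; all working math holds full precision; one last rounding, at 4 significant digits.
Convert: Sliding speed v = 487.1 mm/s = 0.4871 m/s. Total distance L = v·t = 0.4871 m/s × 1640 s = 798.8 m.
Convert: Hardness H = 554.6 HV × 9.807 MPa/HV = 5439 MPa = 5.439e+09 Pa.
Restated in SI base units: W = 169.5 N, H = 5.439e+09 Pa, K = 6.234e-06.
Archard relation: V = K·W·L/H = 6.234e-06 · 169.5 · 798.8 / 5.439e+09 = 1.552e-10 m³.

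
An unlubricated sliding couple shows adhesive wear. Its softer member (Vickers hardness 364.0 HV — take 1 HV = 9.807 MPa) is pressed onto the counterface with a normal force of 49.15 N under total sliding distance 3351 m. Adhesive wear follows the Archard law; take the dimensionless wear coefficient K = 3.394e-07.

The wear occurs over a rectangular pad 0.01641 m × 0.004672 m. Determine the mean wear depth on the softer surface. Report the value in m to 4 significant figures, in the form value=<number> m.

value=2.042e-07 m

Intermediate values are printed rounded. The computation keeps exact precision — rounded once at the end to four significant digits.
Hardness H = 364.0 HV × 9.807 MPa/HV = 3570 MPa = 3.570e+09 Pa.
Contact area A = 0.01641 m × 0.004672 m = 7.667e-05 m².
In SI base units: W = 49.15 N, H = 3.570e+09 Pa, K = 3.394e-07.
Volume removed: V = K·W·L/H = 3.394e-07 · 49.15 · 3351 / 3.570e+09 = 1.566e-11 m³.
Depth of wear h = V/A = 1.566e-11 / 7.667e-05 = 2.042e-07 m.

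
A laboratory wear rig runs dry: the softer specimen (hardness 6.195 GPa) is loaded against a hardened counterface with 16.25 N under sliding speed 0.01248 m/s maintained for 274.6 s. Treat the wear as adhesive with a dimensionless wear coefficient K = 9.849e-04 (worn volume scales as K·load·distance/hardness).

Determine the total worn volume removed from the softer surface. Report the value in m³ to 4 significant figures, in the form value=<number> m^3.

All working math runs at exact precision. Intermediates appear rounded; a single final rounding to four significant figures.
The distance L = v·t = 0.01248 m/s × 274.6 s = 3.427 m.
Hardness H = 6.195 GPa = 6.195e+09 Pa.
In SI base units, W = 16.25 N, H = 6.195e+09 Pa, K = 9.849e-04.
Wear volume V = K·W·L/H = 9.849e-04 · 16.25 · 3.427 / 6.195e+09 = 8.854e-12 m³.

value=8.854e-12 m^3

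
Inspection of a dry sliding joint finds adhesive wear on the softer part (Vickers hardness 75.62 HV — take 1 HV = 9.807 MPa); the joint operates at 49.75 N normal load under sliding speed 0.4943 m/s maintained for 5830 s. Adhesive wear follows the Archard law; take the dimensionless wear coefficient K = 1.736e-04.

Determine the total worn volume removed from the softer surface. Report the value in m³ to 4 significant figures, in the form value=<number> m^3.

The intermediates are displayed rounded — every step runs at full precision; one final rounding to 4 significant digits.
Convert: Sliding distance L = v·t = 0.4943 m/s × 5830 s = 2882 m.
Convert: Hardness H = 75.62 HV × 9.807 MPa/HV = 741.6 MPa = 7.416e+08 Pa.
Expressed in SI base units: W = 49.75 N, H = 7.416e+08 Pa, K = 1.736e-04.
Apply Archard: V = K·W·L/H = 1.736e-04 · 49.75 · 2882 / 7.416e+08 = 3.356e-08 m³.

value=3.356e-08 m^3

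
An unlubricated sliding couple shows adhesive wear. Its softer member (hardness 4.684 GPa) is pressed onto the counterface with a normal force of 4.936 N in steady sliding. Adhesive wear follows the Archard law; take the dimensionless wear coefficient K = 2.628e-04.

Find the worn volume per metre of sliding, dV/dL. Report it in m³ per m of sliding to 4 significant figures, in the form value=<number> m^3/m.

value=2.769e-13 m^3/m

Quoted intermediates are rounded, and the algebra holds full float precision; a single final rounding, at four significant digits.
Hardness H = 4.684 GPa = 4.684e+09 Pa.
In SI base units: W = 4.936 N, H = 4.684e+09 Pa, K = 2.628e-04.
Sliding wear rate dV/dL = K·W/H — distance-free: 2.628e-04 · 4.936 / 4.684e+09 = 2.769e-13 m³/m.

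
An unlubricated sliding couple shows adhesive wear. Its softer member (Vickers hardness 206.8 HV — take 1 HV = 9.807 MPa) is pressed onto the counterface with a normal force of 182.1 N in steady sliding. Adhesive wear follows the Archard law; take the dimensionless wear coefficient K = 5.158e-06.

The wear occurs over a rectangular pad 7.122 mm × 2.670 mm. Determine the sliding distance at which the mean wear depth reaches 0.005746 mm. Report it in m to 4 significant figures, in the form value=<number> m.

value=235.9 m

All working math keeps full float precision — intermediates are shown rounded; one final rounding to 4 significant figures.
Hardness H = 206.8 HV × 9.807 MPa/HV = 2028 MPa = 2.028e+09 Pa.
Pad sides 7.122 mm × 2.670 mm = 0.007122 m × 0.002670 m. Contact area A = 0.007122 m × 0.002670 m = 1.902e-05 m².
Depth limit h_lim = 0.005746 mm = 5.746e-06 m.
As SI base values: W = 182.1 N, H = 2.028e+09 Pa, K = 5.158e-06.
Permissible volume V_lim = h_lim·A = 5.746e-06 · 1.902e-05 = 1.093e-10 m³.
Thus life L = V_lim·H/(K·W) = 1.093e-10 · 2.028e+09 / (5.158e-06 · 182.1) = 235.9 m.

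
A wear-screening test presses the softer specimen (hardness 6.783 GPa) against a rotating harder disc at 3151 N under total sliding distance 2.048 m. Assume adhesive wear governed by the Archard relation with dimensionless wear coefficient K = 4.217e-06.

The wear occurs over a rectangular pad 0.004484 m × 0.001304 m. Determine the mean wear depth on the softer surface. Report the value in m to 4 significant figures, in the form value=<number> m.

value=6.861e-07 m

All working math keeps full precision. The intermediates are printed rounded. Rounded just once to four significant digits.
Hardness H = 6.783 GPa = 6.783e+09 Pa.
Contact area A = 0.004484 m × 0.001304 m = 5.847e-06 m².
Working in SI base units: W = 3151 N, H = 6.783e+09 Pa, K = 4.217e-06.
Archard relation: V = K·W·L/H = 4.217e-06 · 3151 · 2.048 / 6.783e+09 = 4.012e-12 m³.
Mean wear depth h = V/A = 4.012e-12 / 5.847e-06 = 6.861e-07 m.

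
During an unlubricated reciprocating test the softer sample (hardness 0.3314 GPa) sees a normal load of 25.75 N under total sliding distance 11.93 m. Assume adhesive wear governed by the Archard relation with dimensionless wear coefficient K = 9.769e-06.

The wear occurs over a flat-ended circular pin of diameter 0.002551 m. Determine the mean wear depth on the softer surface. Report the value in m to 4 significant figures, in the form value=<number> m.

Each operation keeps exact precision — intermediates appear rounded. Rounded once at the end: 4 significant digits.
Hardness H = 0.3314 GPa = 3.314e+08 Pa.
Contact area A = π·d²/4 = π·(0.002551 m)²/4 = 5.111e-06 m².
As SI base values: W = 25.75 N, H = 3.314e+08 Pa, K = 9.769e-06.
Wear volume V = K·W·L/H = 9.769e-06 · 25.75 · 11.93 / 3.314e+08 = 9.056e-12 m³.
Depth of wear h = V/A = 9.056e-12 / 5.111e-06 = 1.772e-06 m.

value=1.772e-06 m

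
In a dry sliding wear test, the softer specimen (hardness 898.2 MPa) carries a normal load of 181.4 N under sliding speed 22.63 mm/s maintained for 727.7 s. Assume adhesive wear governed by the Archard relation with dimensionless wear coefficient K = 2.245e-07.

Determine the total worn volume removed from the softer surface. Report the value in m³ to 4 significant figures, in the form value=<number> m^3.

value=7.467e-13 m^3

The intermediates appear rounded; the algebra maintains full precision — a lone final rounding to four significant figures.
Sliding speed v = 22.63 mm/s = 0.02263 m/s. Distance L = v·t = 0.02263 m/s × 727.7 s = 16.47 m.
Hardness H = 898.2 MPa = 8.982e+08 Pa.
Expressed in SI base units: W = 181.4 N, H = 8.982e+08 Pa, K = 2.245e-07.
Volume removed: V = K·W·L/H = 2.245e-07 · 181.4 · 16.47 / 8.982e+08 = 7.467e-13 m³.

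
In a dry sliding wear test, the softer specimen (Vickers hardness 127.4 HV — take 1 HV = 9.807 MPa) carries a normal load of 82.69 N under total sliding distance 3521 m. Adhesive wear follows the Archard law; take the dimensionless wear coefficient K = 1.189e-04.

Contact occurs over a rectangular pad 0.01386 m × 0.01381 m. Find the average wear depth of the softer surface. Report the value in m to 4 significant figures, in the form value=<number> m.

value=1.448e-04 m

All working math keeps full precision. Intermediates are printed rounded. Rounded once at the end: 4 significant figures.
Convert: Hardness H = 127.4 HV × 9.807 MPa/HV = 1249 MPa = 1.249e+09 Pa.
Convert: Contact area A = 0.01386 m × 0.01381 m = 1.914e-04 m².
In SI base units: W = 82.69 N, H = 1.249e+09 Pa, K = 1.189e-04.
The Archard volume V = K·W·L/H = 1.189e-04 · 82.69 · 3521 / 1.249e+09 = 2.771e-08 m³.
Wear depth h = V/A = 2.771e-08 / 1.914e-04 = 1.448e-04 m.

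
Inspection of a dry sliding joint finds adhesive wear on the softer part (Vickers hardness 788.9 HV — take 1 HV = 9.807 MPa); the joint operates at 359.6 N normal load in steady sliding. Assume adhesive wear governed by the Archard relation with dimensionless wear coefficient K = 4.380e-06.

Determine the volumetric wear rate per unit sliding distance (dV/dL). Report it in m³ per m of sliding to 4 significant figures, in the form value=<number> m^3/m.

value=2.036e-13 m^3/m

The algebra runs at full precision; quoted intermediates are rounded — a single final rounding to 4 significant digits.
Hardness H = 788.9 HV × 9.807 MPa/HV = 7737 MPa = 7.737e+09 Pa.
Working in SI base units: W = 359.6 N, H = 7.737e+09 Pa, K = 4.380e-06.
Sliding wear rate dV/dL = K·W/H, per unit distance: 4.380e-06 · 359.6 / 7.737e+09 = 2.036e-13 m³/m.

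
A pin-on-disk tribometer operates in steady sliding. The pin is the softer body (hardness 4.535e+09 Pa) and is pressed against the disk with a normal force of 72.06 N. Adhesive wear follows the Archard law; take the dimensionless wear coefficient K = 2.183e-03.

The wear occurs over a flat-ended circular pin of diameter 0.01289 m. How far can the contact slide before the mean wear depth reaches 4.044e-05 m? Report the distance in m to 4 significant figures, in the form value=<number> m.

The intermediates are shown rounded — the computation holds full precision; one last rounding: four significant digits.
Contact area A = π·d²/4 = π·(0.01289 m)²/4 = 1.305e-04 m².
Expressed in SI base units: W = 72.06 N, H = 4.535e+09 Pa, K = 2.183e-03.
Allowed volume V_lim = h_lim·A = 4.044e-05 · 1.305e-04 = 5.277e-09 m³.
Thus life L = V_lim·H/(K·W) = 5.277e-09 · 4.535e+09 / (2.183e-03 · 72.06) = 152.1 m.

value=152.1 m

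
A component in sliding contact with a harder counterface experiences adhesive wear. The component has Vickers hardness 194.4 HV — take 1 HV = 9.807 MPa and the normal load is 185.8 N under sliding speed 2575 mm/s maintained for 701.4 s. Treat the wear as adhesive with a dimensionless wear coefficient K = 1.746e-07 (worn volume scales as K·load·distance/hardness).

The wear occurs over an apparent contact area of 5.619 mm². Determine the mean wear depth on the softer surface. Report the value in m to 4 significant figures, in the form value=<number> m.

value=5.469e-06 m

Every step holds exact precision; the intermediates appear rounded — one last rounding to 4 significant digits.
Convert: Sliding speed v = 2575 mm/s = 2.575 m/s. The distance L = v·t = 2.575 m/s × 701.4 s = 1806 m.
Convert: Hardness H = 194.4 HV × 9.807 MPa/HV = 1906 MPa = 1.906e+09 Pa.
Convert: Contact area A = 5.619 mm² = 5.619e-06 m².
Restated in SI base units: W = 185.8 N, H = 1.906e+09 Pa, K = 1.746e-07.
By Archard's law, V = K·W·L/H = 1.746e-07 · 185.8 · 1806 / 1.906e+09 = 3.073e-11 m³.
Mean wear depth h = V/A = 3.073e-11 / 5.619e-06 = 5.469e-06 m.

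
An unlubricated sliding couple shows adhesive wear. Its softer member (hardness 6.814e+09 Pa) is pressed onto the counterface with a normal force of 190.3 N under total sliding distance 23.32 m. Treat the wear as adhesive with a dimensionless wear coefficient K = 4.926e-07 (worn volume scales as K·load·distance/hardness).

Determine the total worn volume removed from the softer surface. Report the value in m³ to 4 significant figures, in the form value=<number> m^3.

value=3.208e-13 m^3

Printed values are rounded — the algebra keeps full precision — a single final rounding to 4 significant figures.
Expressed in SI base units: W = 190.3 N, H = 6.814e+09 Pa, K = 4.926e-07.
Volume removed: V = K·W·L/H = 4.926e-07 · 190.3 · 23.32 / 6.814e+09 = 3.208e-13 m³.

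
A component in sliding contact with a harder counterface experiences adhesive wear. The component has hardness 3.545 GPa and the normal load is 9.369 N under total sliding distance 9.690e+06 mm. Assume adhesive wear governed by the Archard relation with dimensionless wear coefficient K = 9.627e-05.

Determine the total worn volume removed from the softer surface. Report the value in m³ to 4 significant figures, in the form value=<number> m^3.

value=2.465e-09 m^3

The algebra carries exact precision. Intermediate values are printed rounded. Rounded just once to 4 significant figures.
Sliding distance L = 9.690e+06 mm = 9690 m.
Hardness H = 3.545 GPa = 3.545e+09 Pa.
In SI base units: W = 9.369 N, H = 3.545e+09 Pa, K = 9.627e-05.
By Archard's law, V = K·W·L/H = 9.627e-05 · 9.369 · 9690 / 3.545e+09 = 2.465e-09 m³.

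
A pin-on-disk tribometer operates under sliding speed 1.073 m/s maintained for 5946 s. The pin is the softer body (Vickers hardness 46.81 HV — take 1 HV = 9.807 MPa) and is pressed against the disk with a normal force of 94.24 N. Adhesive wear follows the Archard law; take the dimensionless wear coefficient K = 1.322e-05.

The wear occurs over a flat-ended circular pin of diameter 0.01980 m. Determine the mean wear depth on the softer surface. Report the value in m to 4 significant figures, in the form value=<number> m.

value=5.623e-05 m

Intermediates are shown rounded. All working math runs at full precision — one last rounding: 4 significant digits.
Convert: Path length L = v·t = 1.073 m/s × 5946 s = 6380 m.
Convert: Hardness H = 46.81 HV × 9.807 MPa/HV = 459.1 MPa = 4.591e+08 Pa.
Convert: Contact area A = π·d²/4 = π·(0.01980 m)²/4 = 3.079e-04 m².
Working in SI base units: W = 94.24 N, H = 4.591e+08 Pa, K = 1.322e-05.
Worn volume V = K·W·L/H = 1.322e-05 · 94.24 · 6380 / 4.591e+08 = 1.731e-08 m³.
Depth h = V/A = 1.731e-08 / 3.079e-04 = 5.623e-05 m.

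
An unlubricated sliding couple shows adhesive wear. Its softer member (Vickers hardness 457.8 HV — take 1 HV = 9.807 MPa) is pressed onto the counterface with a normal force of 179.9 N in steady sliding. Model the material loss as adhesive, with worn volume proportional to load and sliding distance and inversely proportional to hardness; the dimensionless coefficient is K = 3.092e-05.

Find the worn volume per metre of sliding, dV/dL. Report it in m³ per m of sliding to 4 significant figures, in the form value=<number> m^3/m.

value=1.239e-12 m^3/m

Every step maintains full float precision. Printed values are rounded; a single final rounding to four significant figures.
Hardness H = 457.8 HV × 9.807 MPa/HV = 4490 MPa = 4.490e+09 Pa.
Collected in SI base units: W = 179.9 N, H = 4.490e+09 Pa, K = 3.092e-05.
The wear rate dV/dL = K·W/H, per unit distance: 3.092e-05 · 179.9 / 4.490e+09 = 1.239e-12 m³/m.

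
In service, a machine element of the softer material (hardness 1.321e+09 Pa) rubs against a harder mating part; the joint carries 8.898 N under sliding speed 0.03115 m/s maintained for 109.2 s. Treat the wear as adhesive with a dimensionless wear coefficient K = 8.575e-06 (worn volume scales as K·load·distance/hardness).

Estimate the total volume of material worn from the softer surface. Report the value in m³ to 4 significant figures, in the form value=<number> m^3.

Each operation runs at full precision. The intermediates are displayed rounded, and rounded just once, at 4 significant figures.
The distance L = v·t = 0.03115 m/s × 109.2 s = 3.402 m.
In SI base units, W = 8.898 N, H = 1.321e+09 Pa, K = 8.575e-06.
The Archard volume V = K·W·L/H = 8.575e-06 · 8.898 · 3.402 / 1.321e+09 = 1.965e-13 m³.

value=1.965e-13 m^3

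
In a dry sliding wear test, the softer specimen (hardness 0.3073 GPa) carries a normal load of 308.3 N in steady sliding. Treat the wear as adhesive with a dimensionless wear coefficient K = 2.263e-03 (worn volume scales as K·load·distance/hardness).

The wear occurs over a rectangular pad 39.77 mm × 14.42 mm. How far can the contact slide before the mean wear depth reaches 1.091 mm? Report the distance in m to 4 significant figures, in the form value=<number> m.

Every step keeps full float precision — printed values are rounded, and one final rounding, at four significant figures.
Hardness H = 0.3073 GPa = 3.073e+08 Pa.
Pad sides 39.77 mm × 14.42 mm = 0.03977 m × 0.01442 m. Contact area A = 0.03977 m × 0.01442 m = 5.735e-04 m².
Depth limit h_lim = 1.091 mm = 0.001091 m.
Working in SI base units: W = 308.3 N, H = 3.073e+08 Pa, K = 2.263e-03.
Allowed volume V_lim = h_lim·A = 0.001091 · 5.735e-04 = 6.257e-07 m³.
Sliding life L = V_lim·H/(K·W) = 6.257e-07 · 3.073e+08 / (2.263e-03 · 308.3) = 275.6 m.

value=275.6 m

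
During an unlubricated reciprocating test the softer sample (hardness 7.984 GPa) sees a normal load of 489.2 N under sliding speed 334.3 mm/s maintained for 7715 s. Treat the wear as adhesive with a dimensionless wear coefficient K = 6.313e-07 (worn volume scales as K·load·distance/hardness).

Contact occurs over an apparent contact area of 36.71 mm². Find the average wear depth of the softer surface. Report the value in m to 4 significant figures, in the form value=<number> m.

value=2.718e-06 m

All working math holds exact precision, and intermediate values appear rounded; one final rounding, at four significant figures.
Sliding speed v = 334.3 mm/s = 0.3343 m/s. Path length L = v·t = 0.3343 m/s × 7715 s = 2579 m.
Hardness H = 7.984 GPa = 7.984e+09 Pa.
Contact area A = 36.71 mm² = 3.671e-05 m².
As SI base values: W = 489.2 N, H = 7.984e+09 Pa, K = 6.313e-07.
Worn volume V = K·W·L/H = 6.313e-07 · 489.2 · 2579 / 7.984e+09 = 9.976e-11 m³.
Average depth h = V/A = 9.976e-11 / 3.671e-05 = 2.718e-06 m.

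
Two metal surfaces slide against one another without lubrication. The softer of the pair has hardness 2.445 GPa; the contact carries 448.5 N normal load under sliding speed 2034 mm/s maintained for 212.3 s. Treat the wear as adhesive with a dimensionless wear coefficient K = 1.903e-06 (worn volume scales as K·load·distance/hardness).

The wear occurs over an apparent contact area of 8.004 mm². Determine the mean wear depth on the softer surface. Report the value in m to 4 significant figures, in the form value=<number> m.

value=1.883e-05 m

Quoted intermediates are rounded — every step keeps full float precision; rounded just once: 4 significant digits.
Convert: Sliding speed v = 2034 mm/s = 2.034 m/s. Total distance L = v·t = 2.034 m/s × 212.3 s = 431.8 m.
Convert: Hardness H = 2.445 GPa = 2.445e+09 Pa.
Convert: Contact area A = 8.004 mm² = 8.004e-06 m².
Restated in SI base units: W = 448.5 N, H = 2.445e+09 Pa, K = 1.903e-06.
Apply Archard: V = K·W·L/H = 1.903e-06 · 448.5 · 431.8 / 2.445e+09 = 1.507e-10 m³.
Mean depth h = V/A = 1.507e-10 / 8.004e-06 = 1.883e-05 m.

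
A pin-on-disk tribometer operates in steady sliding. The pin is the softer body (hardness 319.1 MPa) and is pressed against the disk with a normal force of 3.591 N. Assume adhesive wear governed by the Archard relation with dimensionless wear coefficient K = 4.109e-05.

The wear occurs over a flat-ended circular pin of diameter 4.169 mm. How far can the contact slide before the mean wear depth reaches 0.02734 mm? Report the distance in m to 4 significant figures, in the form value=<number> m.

value=807.1 m

Every step carries exact precision, and displayed values are rounded, and one last rounding to 4 significant figures.
Hardness H = 319.1 MPa = 3.191e+08 Pa.
Pin diameter d = 4.169 mm = 0.004169 m. Contact area A = π·d²/4 = π·(0.004169 m)²/4 = 1.365e-05 m².
Depth limit h_lim = 0.02734 mm = 2.734e-05 m.
As SI base values: W = 3.591 N, H = 3.191e+08 Pa, K = 4.109e-05.
Allowed volume V_lim = h_lim·A = 2.734e-05 · 1.365e-05 = 3.732e-10 m³.
Inverting, life L = V_lim·H/(K·W) = 3.732e-10 · 3.191e+08 / (4.109e-05 · 3.591) = 807.1 m.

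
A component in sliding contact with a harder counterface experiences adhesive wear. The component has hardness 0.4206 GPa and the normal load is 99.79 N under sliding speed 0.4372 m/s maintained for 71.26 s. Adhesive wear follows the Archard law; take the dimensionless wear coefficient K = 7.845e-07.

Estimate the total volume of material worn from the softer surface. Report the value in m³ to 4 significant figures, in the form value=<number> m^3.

Every step runs at exact precision, and intermediates are shown rounded — a single final rounding, at 4 significant digits.
Path length L = v·t = 0.4372 m/s × 71.26 s = 31.15 m.
Hardness H = 0.4206 GPa = 4.206e+08 Pa.
Expressed in SI base units: W = 99.79 N, H = 4.206e+08 Pa, K = 7.845e-07.
Apply Archard: V = K·W·L/H = 7.845e-07 · 99.79 · 31.15 / 4.206e+08 = 5.799e-12 m³.

value=5.799e-12 m^3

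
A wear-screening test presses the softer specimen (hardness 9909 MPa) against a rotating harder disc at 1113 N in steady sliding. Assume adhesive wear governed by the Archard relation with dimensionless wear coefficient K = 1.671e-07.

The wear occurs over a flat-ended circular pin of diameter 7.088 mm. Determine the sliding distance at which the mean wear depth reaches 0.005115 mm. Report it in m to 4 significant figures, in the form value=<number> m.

The algebra maintains full float precision — the intermediates appear rounded — a lone final rounding, at 4 significant digits.
Convert: Hardness H = 9909 MPa = 9.909e+09 Pa.
Convert: Pin diameter d = 7.088 mm = 0.007088 m. Contact area A = π·d²/4 = π·(0.007088 m)²/4 = 3.946e-05 m².
Convert: Depth limit h_lim = 0.005115 mm = 5.115e-06 m.
Expressed in SI base units: W = 1113 N, H = 9.909e+09 Pa, K = 1.671e-07.
Limit volume V_lim = h_lim·A = 5.115e-06 · 3.946e-05 = 2.018e-10 m³.
Life L = V_lim·H/(K·W) = 2.018e-10 · 9.909e+09 / (1.671e-07 · 1113) = 1.075e+04 m.

value=1.075e+04 m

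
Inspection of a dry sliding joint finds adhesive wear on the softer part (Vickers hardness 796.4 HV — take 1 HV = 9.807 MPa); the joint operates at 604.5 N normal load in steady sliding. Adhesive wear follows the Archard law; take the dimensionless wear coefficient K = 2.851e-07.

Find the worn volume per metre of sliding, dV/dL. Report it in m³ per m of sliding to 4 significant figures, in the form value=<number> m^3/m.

value=2.207e-14 m^3/m

Every step keeps full precision; intermediate values are displayed rounded. Rounded once at the end: 4 significant digits.
Convert: Hardness H = 796.4 HV × 9.807 MPa/HV = 7810 MPa = 7.810e+09 Pa.
SI base units throughout: W = 604.5 N, H = 7.810e+09 Pa, K = 2.851e-07.
Volumetric rate dV/dL = K·W/H: 2.851e-07 · 604.5 / 7.810e+09 = 2.207e-14 m³/m.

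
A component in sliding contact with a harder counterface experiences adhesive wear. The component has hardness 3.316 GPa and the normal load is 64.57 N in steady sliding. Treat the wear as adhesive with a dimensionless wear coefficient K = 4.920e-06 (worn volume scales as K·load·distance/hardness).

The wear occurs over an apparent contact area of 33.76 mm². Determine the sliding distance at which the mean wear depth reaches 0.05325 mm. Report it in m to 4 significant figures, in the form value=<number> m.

The computation keeps exact precision. Printed values are rounded. Rounded just once, at four significant digits.
Convert: Hardness H = 3.316 GPa = 3.316e+09 Pa.
Convert: Contact area A = 33.76 mm² = 3.376e-05 m².
Convert: Depth limit h_lim = 0.05325 mm = 5.325e-05 m.
As SI base values: W = 64.57 N, H = 3.316e+09 Pa, K = 4.920e-06.
Limit volume V_lim = h_lim·A = 5.325e-05 · 3.376e-05 = 1.798e-09 m³.
Thus life L = V_lim·H/(K·W) = 1.798e-09 · 3.316e+09 / (4.920e-06 · 64.57) = 1.876e+04 m.

value=1.876e+04 m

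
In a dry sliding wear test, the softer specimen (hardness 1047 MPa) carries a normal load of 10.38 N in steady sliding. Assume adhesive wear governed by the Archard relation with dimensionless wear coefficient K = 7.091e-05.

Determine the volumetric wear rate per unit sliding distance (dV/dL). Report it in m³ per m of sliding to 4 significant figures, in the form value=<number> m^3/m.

Intermediate values appear rounded. The algebra carries full precision — one last rounding: 4 significant digits.
Convert: Hardness H = 1047 MPa = 1.047e+09 Pa.
Working in SI base units: W = 10.38 N, H = 1.047e+09 Pa, K = 7.091e-05.
Wear rate dV/dL = K·W/H, so: 7.091e-05 · 10.38 / 1.047e+09 = 7.030e-13 m³/m.

value=7.030e-13 m^3/m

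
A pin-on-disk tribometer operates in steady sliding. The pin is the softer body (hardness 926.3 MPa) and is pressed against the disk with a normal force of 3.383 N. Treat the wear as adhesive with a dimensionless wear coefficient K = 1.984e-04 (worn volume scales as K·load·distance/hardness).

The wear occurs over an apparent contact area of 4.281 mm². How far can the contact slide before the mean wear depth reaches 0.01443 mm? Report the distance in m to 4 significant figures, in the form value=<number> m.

value=85.25 m

The computation runs at full float precision. Intermediates are displayed rounded; one final rounding to 4 significant digits.
Hardness H = 926.3 MPa = 9.263e+08 Pa.
Contact area A = 4.281 mm² = 4.281e-06 m².
Depth limit h_lim = 0.01443 mm = 1.443e-05 m.
In SI base units, W = 3.383 N, H = 9.263e+08 Pa, K = 1.984e-04.
At the depth limit, V_lim = h_lim·A = 1.443e-05 · 4.281e-06 = 6.177e-11 m³.
Thus life L = V_lim·H/(K·W) = 6.177e-11 · 9.263e+08 / (1.984e-04 · 3.383) = 85.25 m.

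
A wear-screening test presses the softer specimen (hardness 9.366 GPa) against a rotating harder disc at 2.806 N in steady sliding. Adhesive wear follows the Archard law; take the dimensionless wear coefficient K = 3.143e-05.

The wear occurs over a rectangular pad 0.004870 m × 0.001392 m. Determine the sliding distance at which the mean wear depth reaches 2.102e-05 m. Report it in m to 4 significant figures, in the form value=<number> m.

value=1.513e+04 m

Intermediate values appear rounded — the algebra keeps exact precision, and rounded just once, at 4 significant digits.
Convert: Hardness H = 9.366 GPa = 9.366e+09 Pa.
Convert: Contact area A = 0.004870 m × 0.001392 m = 6.779e-06 m².
Restated in SI base units: W = 2.806 N, H = 9.366e+09 Pa, K = 3.143e-05.
Permissible volume V_lim = h_lim·A = 2.102e-05 · 6.779e-06 = 1.425e-10 m³.
Sliding life L = V_lim·H/(K·W) = 1.425e-10 · 9.366e+09 / (3.143e-05 · 2.806) = 1.513e+04 m.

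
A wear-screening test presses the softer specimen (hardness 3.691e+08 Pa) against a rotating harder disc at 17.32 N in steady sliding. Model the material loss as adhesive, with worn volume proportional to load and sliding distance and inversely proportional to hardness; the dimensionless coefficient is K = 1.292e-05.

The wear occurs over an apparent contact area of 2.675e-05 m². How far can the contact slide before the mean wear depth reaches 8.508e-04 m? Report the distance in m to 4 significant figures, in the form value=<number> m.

value=3.754e+04 m

The intermediates are printed rounded. Every step holds full precision, and a single final rounding: four significant digits.
SI base units throughout: W = 17.32 N, H = 3.691e+08 Pa, K = 1.292e-05.
Allowed volume V_lim = h_lim·A = 8.508e-04 · 2.675e-05 = 2.276e-08 m³.
Thus life L = V_lim·H/(K·W) = 2.276e-08 · 3.691e+08 / (1.292e-05 · 17.32) = 3.754e+04 m.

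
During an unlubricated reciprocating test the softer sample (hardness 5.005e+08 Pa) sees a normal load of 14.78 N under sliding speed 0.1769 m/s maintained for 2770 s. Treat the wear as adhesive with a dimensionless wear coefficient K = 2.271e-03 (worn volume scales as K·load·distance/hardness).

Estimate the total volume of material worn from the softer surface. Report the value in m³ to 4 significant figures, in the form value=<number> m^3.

All arithmetic maintains exact precision. Intermediate values are printed rounded; rounded just once to 4 significant figures.
Convert: Distance covered L = v·t = 0.1769 m/s × 2770 s = 490.0 m.
In SI base units: W = 14.78 N, H = 5.005e+08 Pa, K = 2.271e-03.
Volume removed: V = K·W·L/H = 2.271e-03 · 14.78 · 490.0 / 5.005e+08 = 3.286e-08 m³.

value=3.286e-08 m^3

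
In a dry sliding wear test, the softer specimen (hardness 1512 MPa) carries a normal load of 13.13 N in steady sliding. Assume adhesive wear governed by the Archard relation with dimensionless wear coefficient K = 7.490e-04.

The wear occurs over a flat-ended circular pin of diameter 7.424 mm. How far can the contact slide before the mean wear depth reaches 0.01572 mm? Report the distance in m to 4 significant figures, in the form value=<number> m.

Intermediate values are displayed rounded. Every step maintains exact precision. Rounded just once: four significant figures.
Convert: Hardness H = 1512 MPa = 1.512e+09 Pa.
Convert: Pin diameter d = 7.424 mm = 0.007424 m. Contact area A = π·d²/4 = π·(0.007424 m)²/4 = 4.329e-05 m².
Convert: Depth limit h_lim = 0.01572 mm = 1.572e-05 m.
Expressed in SI base units: W = 13.13 N, H = 1.512e+09 Pa, K = 7.490e-04.
Permissible volume V_lim = h_lim·A = 1.572e-05 · 4.329e-05 = 6.805e-10 m³.
Inverting, life L = V_lim·H/(K·W) = 6.805e-10 · 1.512e+09 / (7.490e-04 · 13.13) = 104.6 m.

value=104.6 m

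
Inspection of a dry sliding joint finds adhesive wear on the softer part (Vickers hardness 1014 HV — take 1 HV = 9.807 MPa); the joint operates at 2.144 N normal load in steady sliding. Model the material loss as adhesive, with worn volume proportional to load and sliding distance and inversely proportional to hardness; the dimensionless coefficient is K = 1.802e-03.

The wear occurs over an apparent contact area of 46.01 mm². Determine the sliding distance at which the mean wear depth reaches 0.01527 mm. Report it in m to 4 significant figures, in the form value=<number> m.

value=1808 m

Intermediate values are displayed rounded — every step maintains full float precision, and a lone final rounding, at four significant digits.
Hardness H = 1014 HV × 9.807 MPa/HV = 9944 MPa = 9.944e+09 Pa.
Contact area A = 46.01 mm² = 4.601e-05 m².
Depth limit h_lim = 0.01527 mm = 1.527e-05 m.
As SI base values: W = 2.144 N, H = 9.944e+09 Pa, K = 1.802e-03.
At the depth limit, V_lim = h_lim·A = 1.527e-05 · 4.601e-05 = 7.026e-10 m³.
Life L = V_lim·H/(K·W) = 7.026e-10 · 9.944e+09 / (1.802e-03 · 2.144) = 1808 m.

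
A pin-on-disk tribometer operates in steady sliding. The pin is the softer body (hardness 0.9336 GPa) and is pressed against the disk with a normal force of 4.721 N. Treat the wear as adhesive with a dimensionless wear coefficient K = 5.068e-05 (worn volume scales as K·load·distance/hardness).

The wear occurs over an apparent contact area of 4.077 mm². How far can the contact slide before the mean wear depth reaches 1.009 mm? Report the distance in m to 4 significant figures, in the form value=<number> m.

value=1.605e+04 m

The computation keeps exact precision. Shown intermediates are rounded; a lone final rounding to 4 significant figures.
Hardness H = 0.9336 GPa = 9.336e+08 Pa.
Contact area A = 4.077 mm² = 4.077e-06 m².
Depth limit h_lim = 1.009 mm = 0.001009 m.
As SI base values: W = 4.721 N, H = 9.336e+08 Pa, K = 5.068e-05.
At the depth limit, V_lim = h_lim·A = 0.001009 · 4.077e-06 = 4.114e-09 m³.
So the life L = V_lim·H/(K·W) = 4.114e-09 · 9.336e+08 / (5.068e-05 · 4.721) = 1.605e+04 m.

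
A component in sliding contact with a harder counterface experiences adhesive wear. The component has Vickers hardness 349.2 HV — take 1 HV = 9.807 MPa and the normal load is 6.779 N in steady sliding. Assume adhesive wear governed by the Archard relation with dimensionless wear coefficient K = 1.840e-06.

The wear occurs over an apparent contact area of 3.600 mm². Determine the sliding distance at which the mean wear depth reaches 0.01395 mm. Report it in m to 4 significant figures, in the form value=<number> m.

All arithmetic maintains full precision. Intermediate values are printed rounded — a single final rounding, at 4 significant digits.
Convert: Hardness H = 349.2 HV × 9.807 MPa/HV = 3425 MPa = 3.425e+09 Pa.
Convert: Contact area A = 3.600 mm² = 3.600e-06 m².
Convert: Depth limit h_lim = 0.01395 mm = 1.395e-05 m.
Expressed in SI base units: W = 6.779 N, H = 3.425e+09 Pa, K = 1.840e-06.
At the depth limit, V_lim = h_lim·A = 1.395e-05 · 3.600e-06 = 5.022e-11 m³.
Life L = V_lim·H/(K·W) = 5.022e-11 · 3.425e+09 / (1.840e-06 · 6.779) = 1.379e+04 m.

value=1.379e+04 m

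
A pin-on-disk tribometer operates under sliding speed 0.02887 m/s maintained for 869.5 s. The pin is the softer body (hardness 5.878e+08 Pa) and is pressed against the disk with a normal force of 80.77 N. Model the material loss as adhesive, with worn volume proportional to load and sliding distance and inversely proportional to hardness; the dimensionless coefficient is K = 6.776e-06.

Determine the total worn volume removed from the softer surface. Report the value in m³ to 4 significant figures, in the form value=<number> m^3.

value=2.337e-11 m^3

The computation keeps full precision, and the intermediates are shown rounded, and a lone final rounding, at four significant digits.
Convert: Sliding distance L = v·t = 0.02887 m/s × 869.5 s = 25.10 m.
Restated in SI base units: W = 80.77 N, H = 5.878e+08 Pa, K = 6.776e-06.
Apply Archard: V = K·W·L/H = 6.776e-06 · 80.77 · 25.10 / 5.878e+08 = 2.337e-11 m³.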